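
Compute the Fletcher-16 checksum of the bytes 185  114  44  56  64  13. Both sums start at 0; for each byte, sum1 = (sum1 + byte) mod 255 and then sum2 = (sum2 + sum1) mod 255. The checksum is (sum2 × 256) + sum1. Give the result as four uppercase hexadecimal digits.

Running sums (mod 255):
  after byte 0 (185): sum1=185, sum2=185
  after byte 1 (114): sum1=44, sum2=229
  after byte 2 (44): sum1=88, sum2=62
  after byte 3 (56): sum1=144, sum2=206
  after byte 4 (64): sum1=208, sum2=159
  after byte 5 (13): sum1=221, sum2=125
Checksum = sum2·256 + sum1 = 125·256 + 221 = 32221 = 0x7DDD.

7DDD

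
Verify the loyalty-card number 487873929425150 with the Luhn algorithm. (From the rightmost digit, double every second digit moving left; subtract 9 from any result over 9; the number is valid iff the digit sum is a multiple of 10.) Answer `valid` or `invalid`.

From the right, keep odd positions and double even positions (subtract 9 from any doubled value over 9):
  doubled (positions 2,4,...): 1 1 8 4 6 7 7 → sum 34
  kept (positions 1,3,...): 0 1 2 9 9 7 7 4 → sum 39
Total = 73.
73 mod 10 = 3, so the number is invalid.

invalid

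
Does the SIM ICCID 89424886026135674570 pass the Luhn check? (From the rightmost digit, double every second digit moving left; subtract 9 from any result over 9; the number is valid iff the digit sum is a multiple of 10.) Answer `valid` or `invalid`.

From the right, keep odd positions and double even positions (subtract 9 from any doubled value over 9):
  doubled (positions 2,4,...): 5 8 3 6 3 0 7 8 8 7 → sum 55
  kept (positions 1,3,...): 0 5 7 5 1 2 6 8 2 9 → sum 45
Total = 100.
100 mod 10 = 0, so the number is valid.

valid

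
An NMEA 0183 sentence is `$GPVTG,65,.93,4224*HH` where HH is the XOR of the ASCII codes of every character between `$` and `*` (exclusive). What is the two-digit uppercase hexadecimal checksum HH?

59

XOR the ASCII codes of the payload characters:
  'G' = 0x47 → acc = 0x47
  'P' = 0x50 → acc = 0x17
  'V' = 0x56 → acc = 0x41
  'T' = 0x54 → acc = 0x15
  'G' = 0x47 → acc = 0x52
  ',' = 0x2C → acc = 0x7E
  '6' = 0x36 → acc = 0x48
  '5' = 0x35 → acc = 0x7D
  ',' = 0x2C → acc = 0x51
  '.' = 0x2E → acc = 0x7F
  '9' = 0x39 → acc = 0x46
  '3' = 0x33 → acc = 0x75
  ',' = 0x2C → acc = 0x59
  '4' = 0x34 → acc = 0x6D
  '2' = 0x32 → acc = 0x5F
  '2' = 0x32 → acc = 0x6D
  '4' = 0x34 → acc = 0x59
Checksum = 0x59.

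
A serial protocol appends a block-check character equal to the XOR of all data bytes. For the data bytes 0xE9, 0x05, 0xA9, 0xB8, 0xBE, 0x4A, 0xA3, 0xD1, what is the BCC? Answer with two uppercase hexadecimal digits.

XOR the bytes together:
  start with 0xE9
  0xE9 ⊕ 0x05 = 0xEC
  0xEC ⊕ 0xA9 = 0x45
  0x45 ⊕ 0xB8 = 0xFD
  0xFD ⊕ 0xBE = 0x43
  0x43 ⊕ 0x4A = 0x09
  0x09 ⊕ 0xA3 = 0xAA
  0xAA ⊕ 0xD1 = 0x7B

7B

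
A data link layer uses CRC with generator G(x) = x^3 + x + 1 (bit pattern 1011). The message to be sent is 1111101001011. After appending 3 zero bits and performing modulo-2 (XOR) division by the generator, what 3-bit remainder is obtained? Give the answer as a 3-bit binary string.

Append 3 zeros: 1111101001011000. Divide by 1011 (XOR where the leading bit is 1):
  pos 0: 1111 XOR 1011 = 0100
  pos 1: 1001 XOR 1011 = 0010
  pos 3: 1001 XOR 1011 = 0010
  pos 5: 1000 XOR 1011 = 0011
  pos 7: 1110 XOR 1011 = 0101
  pos 8: 1011 XOR 1011 = 0000
  pos 12: 1000 XOR 1011 = 0011
Remainder (last 3 bits) = 011. This is the CRC / FCS.

011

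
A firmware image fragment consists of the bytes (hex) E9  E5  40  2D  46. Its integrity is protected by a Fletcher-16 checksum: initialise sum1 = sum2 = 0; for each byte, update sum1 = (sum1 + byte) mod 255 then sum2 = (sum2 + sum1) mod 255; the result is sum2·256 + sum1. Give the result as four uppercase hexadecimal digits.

8A83

Running sums (mod 255):
  after byte 0 (E9): sum1=233, sum2=233
  after byte 1 (E5): sum1=207, sum2=185
  after byte 2 (40): sum1=16, sum2=201
  after byte 3 (2D): sum1=61, sum2=7
  after byte 4 (46): sum1=131, sum2=138
Checksum = sum2·256 + sum1 = 138·256 + 131 = 35459 = 0x8A83.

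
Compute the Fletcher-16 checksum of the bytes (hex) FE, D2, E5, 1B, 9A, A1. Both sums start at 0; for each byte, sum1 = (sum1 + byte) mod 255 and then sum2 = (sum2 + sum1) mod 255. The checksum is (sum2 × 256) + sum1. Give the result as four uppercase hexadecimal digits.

D70F

Running sums (mod 255):
  after byte 0 (FE): sum1=254, sum2=254
  after byte 1 (D2): sum1=209, sum2=208
  after byte 2 (E5): sum1=183, sum2=136
  after byte 3 (1B): sum1=210, sum2=91
  after byte 4 (9A): sum1=109, sum2=200
  after byte 5 (A1): sum1=15, sum2=215
Checksum = sum2·256 + sum1 = 215·256 + 15 = 55055 = 0xD70F.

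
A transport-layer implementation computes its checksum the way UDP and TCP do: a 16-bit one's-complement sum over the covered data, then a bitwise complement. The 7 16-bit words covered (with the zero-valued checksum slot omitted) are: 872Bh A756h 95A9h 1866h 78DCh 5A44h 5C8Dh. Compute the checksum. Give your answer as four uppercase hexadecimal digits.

One's-complement addition (fold any carry out of bit 15 back into bit 0):
  0x872B + 0xA756 = 0x12E81 → wrap carry → 0x2E82
  0x2E82 + 0x95A9 = 0x0C42B
  0xC42B + 0x1866 = 0x0DC91
  0xDC91 + 0x78DC = 0x1556D → wrap carry → 0x556E
  0x556E + 0x5A44 = 0x0AFB2
  0xAFB2 + 0x5C8D = 0x10C3F → wrap carry → 0x0C40
One's-complement sum = 0x0C40.
Checksum = ~0x0C40 & 0xFFFF = 0xF3BF.

F3BF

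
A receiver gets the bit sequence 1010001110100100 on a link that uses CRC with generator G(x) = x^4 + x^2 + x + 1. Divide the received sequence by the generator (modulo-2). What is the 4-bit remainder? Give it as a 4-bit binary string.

0100

Modulo-2 division of 1010001110100100 by 10111:
  pos 0: 10100 XOR 10111 = 00011
  pos 3: 11011 XOR 10111 = 01100
  pos 4: 11001 XOR 10111 = 01110
  pos 5: 11100 XOR 10111 = 01011
  pos 6: 10111 XOR 10111 = 00000
Remainder = 0100 (nonzero — an error is detected).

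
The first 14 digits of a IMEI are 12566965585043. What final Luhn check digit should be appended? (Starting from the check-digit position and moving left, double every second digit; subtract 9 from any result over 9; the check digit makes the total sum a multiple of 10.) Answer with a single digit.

8

Partial digits right→left: 3 4 0 5 8 5 5 6 9 6 6 5 2 1
Double every second digit counting from the check-digit position (so the 1st, 3rd, 5th, ... of the partial from the right).
  doubled (with −9 where >9): 6 0 7 1 9 3 4 → sum 30
  kept as-is: 4 5 5 6 6 5 1 → sum 32
Total = 30 + 32 = 62.
Check digit = (10 − (62 mod 10)) mod 10 = 8.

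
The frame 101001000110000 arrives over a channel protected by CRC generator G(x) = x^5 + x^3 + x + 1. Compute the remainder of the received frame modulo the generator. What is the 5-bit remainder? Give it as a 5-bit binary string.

01000

Modulo-2 division of 101001000110000 by 101011:
  pos 0: 101001 XOR 101011 = 000010
  pos 4: 100001 XOR 101011 = 001010
  pos 6: 101010 XOR 101011 = 000001
Remainder = 01000 (nonzero — an error is detected).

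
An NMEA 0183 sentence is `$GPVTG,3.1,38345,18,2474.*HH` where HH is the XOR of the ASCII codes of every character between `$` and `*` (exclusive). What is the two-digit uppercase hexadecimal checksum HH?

65

XOR the ASCII codes of the payload characters:
  'G' = 0x47 → acc = 0x47
  'P' = 0x50 → acc = 0x17
  'V' = 0x56 → acc = 0x41
  'T' = 0x54 → acc = 0x15
  'G' = 0x47 → acc = 0x52
  ',' = 0x2C → acc = 0x7E
  '3' = 0x33 → acc = 0x4D
  '.' = 0x2E → acc = 0x63
  '1' = 0x31 → acc = 0x52
  ',' = 0x2C → acc = 0x7E
  '3' = 0x33 → acc = 0x4D
  '8' = 0x38 → acc = 0x75
  '3' = 0x33 → acc = 0x46
  '4' = 0x34 → acc = 0x72
  '5' = 0x35 → acc = 0x47
  ',' = 0x2C → acc = 0x6B
  '1' = 0x31 → acc = 0x5A
  '8' = 0x38 → acc = 0x62
  ',' = 0x2C → acc = 0x4E
  '2' = 0x32 → acc = 0x7C
  '4' = 0x34 → acc = 0x48
  '7' = 0x37 → acc = 0x7F
  '4' = 0x34 → acc = 0x4B
  '.' = 0x2E → acc = 0x65
Checksum = 0x65.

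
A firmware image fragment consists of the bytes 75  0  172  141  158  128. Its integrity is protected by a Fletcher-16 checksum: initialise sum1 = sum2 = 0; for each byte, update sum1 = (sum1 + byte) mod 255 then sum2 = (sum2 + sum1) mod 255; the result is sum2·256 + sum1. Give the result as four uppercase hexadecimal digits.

DCA4

Running sums (mod 255):
  after byte 0 (75): sum1=75, sum2=75
  after byte 1 (0): sum1=75, sum2=150
  after byte 2 (172): sum1=247, sum2=142
  after byte 3 (141): sum1=133, sum2=20
  after byte 4 (158): sum1=36, sum2=56
  after byte 5 (128): sum1=164, sum2=220
Checksum = sum2·256 + sum1 = 220·256 + 164 = 56484 = 0xDCA4.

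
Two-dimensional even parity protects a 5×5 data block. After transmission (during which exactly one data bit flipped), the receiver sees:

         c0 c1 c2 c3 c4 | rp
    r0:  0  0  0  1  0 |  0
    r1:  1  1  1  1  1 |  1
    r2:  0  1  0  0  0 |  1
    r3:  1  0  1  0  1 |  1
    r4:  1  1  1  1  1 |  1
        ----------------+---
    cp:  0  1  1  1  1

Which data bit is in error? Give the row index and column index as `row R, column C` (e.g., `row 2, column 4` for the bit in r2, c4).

Recompute each row's even parity and compare to rp:
  r0: data parity 1, sent rp 0 → mismatch
  r1: data parity 1, sent rp 1 → ok
  r2: data parity 1, sent rp 1 → ok
  r3: data parity 1, sent rp 1 → ok
  r4: data parity 1, sent rp 1 → ok
Recompute each column's even parity and compare to cp:
  c0: data parity 1, sent cp 0 → mismatch
  c1: data parity 1, sent cp 1 → ok
  c2: data parity 1, sent cp 1 → ok
  c3: data parity 1, sent cp 1 → ok
  c4: data parity 1, sent cp 1 → ok
Exactly one row (r0) and one column (c0) fail → the flipped bit is at their intersection.

row 0, column 0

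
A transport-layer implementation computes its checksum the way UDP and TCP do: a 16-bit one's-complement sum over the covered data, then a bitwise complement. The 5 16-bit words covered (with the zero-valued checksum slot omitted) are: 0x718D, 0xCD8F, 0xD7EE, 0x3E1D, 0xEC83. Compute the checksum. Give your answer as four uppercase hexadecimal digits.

One's-complement addition (fold any carry out of bit 15 back into bit 0):
  0x718D + 0xCD8F = 0x13F1C → wrap carry → 0x3F1D
  0x3F1D + 0xD7EE = 0x1170B → wrap carry → 0x170C
  0x170C + 0x3E1D = 0x05529
  0x5529 + 0xEC83 = 0x141AC → wrap carry → 0x41AD
One's-complement sum = 0x41AD.
Checksum = ~0x41AD & 0xFFFF = 0xBE52.

BE52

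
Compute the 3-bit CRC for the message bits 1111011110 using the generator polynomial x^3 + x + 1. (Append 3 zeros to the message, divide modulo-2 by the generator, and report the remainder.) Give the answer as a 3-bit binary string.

Append 3 zeros: 1111011110000. Divide by 1011 (XOR where the leading bit is 1):
  pos 0: 1111 XOR 1011 = 0100
  pos 1: 1000 XOR 1011 = 0011
  pos 3: 1111 XOR 1011 = 0100
  pos 4: 1001 XOR 1011 = 0010
  pos 6: 1010 XOR 1011 = 0001
  pos 9: 1000 XOR 1011 = 0011
Remainder (last 3 bits) = 011. This is the CRC / FCS.

011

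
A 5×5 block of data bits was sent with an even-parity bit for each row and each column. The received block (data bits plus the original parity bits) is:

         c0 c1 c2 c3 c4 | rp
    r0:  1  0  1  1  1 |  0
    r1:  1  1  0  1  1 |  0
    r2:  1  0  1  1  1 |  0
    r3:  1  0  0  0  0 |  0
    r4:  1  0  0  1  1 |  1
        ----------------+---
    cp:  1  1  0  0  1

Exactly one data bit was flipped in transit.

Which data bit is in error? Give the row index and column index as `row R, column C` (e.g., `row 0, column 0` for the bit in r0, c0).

Recompute each row's even parity and compare to rp:
  r0: data parity 0, sent rp 0 → ok
  r1: data parity 0, sent rp 0 → ok
  r2: data parity 0, sent rp 0 → ok
  r3: data parity 1, sent rp 0 → mismatch
  r4: data parity 1, sent rp 1 → ok
Recompute each column's even parity and compare to cp:
  c0: data parity 1, sent cp 1 → ok
  c1: data parity 1, sent cp 1 → ok
  c2: data parity 0, sent cp 0 → ok
  c3: data parity 0, sent cp 0 → ok
  c4: data parity 0, sent cp 1 → mismatch
Exactly one row (r3) and one column (c4) fail → the flipped bit is at their intersection.

row 3, column 4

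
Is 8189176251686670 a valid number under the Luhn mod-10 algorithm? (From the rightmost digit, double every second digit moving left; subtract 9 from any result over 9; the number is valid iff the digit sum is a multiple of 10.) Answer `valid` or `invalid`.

From the right, keep odd positions and double even positions (subtract 9 from any doubled value over 9):
  doubled (positions 2,4,...): 5 3 3 1 3 2 7 7 → sum 31
  kept (positions 1,3,...): 0 6 8 1 2 7 9 1 → sum 34
Total = 65.
65 mod 10 = 5, so the number is invalid.

invalid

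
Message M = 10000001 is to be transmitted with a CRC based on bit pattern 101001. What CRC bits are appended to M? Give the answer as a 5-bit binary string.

Append 5 zeros: 1000000100000. Divide by 101001 (XOR where the leading bit is 1):
  pos 0: 100000 XOR 101001 = 001001
  pos 2: 100101 XOR 101001 = 001100
  pos 4: 110000 XOR 101001 = 011001
  pos 5: 110010 XOR 101001 = 011011
  pos 6: 110110 XOR 101001 = 011111
  pos 7: 111110 XOR 101001 = 010111
Remainder (last 5 bits) = 10111. This is the CRC / FCS.

10111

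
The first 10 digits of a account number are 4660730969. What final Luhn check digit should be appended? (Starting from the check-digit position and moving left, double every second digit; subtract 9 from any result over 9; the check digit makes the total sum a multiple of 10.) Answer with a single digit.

0

Partial digits right→left: 9 6 9 0 3 7 0 6 6 4
Double every second digit counting from the check-digit position (so the 1st, 3rd, 5th, ... of the partial from the right).
  doubled (with −9 where >9): 9 9 6 0 3 → sum 27
  kept as-is: 6 0 7 6 4 → sum 23
Total = 27 + 23 = 50.
Check digit = (10 − (50 mod 10)) mod 10 = 0.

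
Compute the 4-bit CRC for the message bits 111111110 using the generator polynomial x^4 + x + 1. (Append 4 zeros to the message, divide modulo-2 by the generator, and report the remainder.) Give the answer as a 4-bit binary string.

1000

Append 4 zeros: 1111111100000. Divide by 10011 (XOR where the leading bit is 1):
  pos 0: 11111 XOR 10011 = 01100
  pos 1: 11001 XOR 10011 = 01010
  pos 2: 10101 XOR 10011 = 00110
  pos 4: 11010 XOR 10011 = 01001
  pos 5: 10010 XOR 10011 = 00001
Remainder (last 4 bits) = 1000. This is the CRC / FCS.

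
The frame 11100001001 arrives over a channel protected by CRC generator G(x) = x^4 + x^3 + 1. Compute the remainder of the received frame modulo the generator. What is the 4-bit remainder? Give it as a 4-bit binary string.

Modulo-2 division of 11100001001 by 11001:
  pos 0: 11100 XOR 11001 = 00101
  pos 2: 10100 XOR 11001 = 01101
  pos 3: 11011 XOR 11001 = 00010
  pos 6: 10001 XOR 11001 = 01000
Remainder = 1000 (nonzero — an error is detected).

1000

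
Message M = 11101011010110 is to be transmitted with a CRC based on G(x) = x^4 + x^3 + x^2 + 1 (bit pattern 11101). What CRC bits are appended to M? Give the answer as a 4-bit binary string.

1110

Append 4 zeros: 111010110101100000. Divide by 11101 (XOR where the leading bit is 1):
  pos 0: 11101 XOR 11101 = 00000
  pos 6: 11010 XOR 11101 = 00111
  pos 8: 11111 XOR 11101 = 00010
  pos 11: 10000 XOR 11101 = 01101
  pos 12: 11010 XOR 11101 = 00111
Remainder (last 4 bits) = 1110. This is the CRC / FCS.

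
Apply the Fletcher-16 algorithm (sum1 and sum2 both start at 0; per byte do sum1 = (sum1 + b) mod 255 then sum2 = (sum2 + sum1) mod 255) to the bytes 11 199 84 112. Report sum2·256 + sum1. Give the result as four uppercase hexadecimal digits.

9C97

Running sums (mod 255):
  after byte 0 (11): sum1=11, sum2=11
  after byte 1 (199): sum1=210, sum2=221
  after byte 2 (84): sum1=39, sum2=5
  after byte 3 (112): sum1=151, sum2=156
Checksum = sum2·256 + sum1 = 156·256 + 151 = 40087 = 0x9C97.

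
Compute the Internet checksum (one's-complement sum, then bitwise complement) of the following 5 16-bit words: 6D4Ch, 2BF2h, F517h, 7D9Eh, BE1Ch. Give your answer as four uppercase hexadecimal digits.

35EE

One's-complement addition (fold any carry out of bit 15 back into bit 0):
  0x6D4C + 0x2BF2 = 0x0993E
  0x993E + 0xF517 = 0x18E55 → wrap carry → 0x8E56
  0x8E56 + 0x7D9E = 0x10BF4 → wrap carry → 0x0BF5
  0x0BF5 + 0xBE1C = 0x0CA11
One's-complement sum = 0xCA11.
Checksum = ~0xCA11 & 0xFFFF = 0x35EE.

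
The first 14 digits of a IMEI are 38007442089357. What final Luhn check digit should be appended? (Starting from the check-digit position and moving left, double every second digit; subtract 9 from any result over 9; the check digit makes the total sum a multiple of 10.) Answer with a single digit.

5

Partial digits right→left: 7 5 3 9 8 0 2 4 4 7 0 0 8 3
Double every second digit counting from the check-digit position (so the 1st, 3rd, 5th, ... of the partial from the right).
  doubled (with −9 where >9): 5 6 7 4 8 0 7 → sum 37
  kept as-is: 5 9 0 4 7 0 3 → sum 28
Total = 37 + 28 = 65.
Check digit = (10 − (65 mod 10)) mod 10 = 5.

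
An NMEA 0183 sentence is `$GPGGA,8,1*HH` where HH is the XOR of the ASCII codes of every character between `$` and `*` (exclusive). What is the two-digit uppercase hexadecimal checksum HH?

XOR the ASCII codes of the payload characters:
  'G' = 0x47 → acc = 0x47
  'P' = 0x50 → acc = 0x17
  'G' = 0x47 → acc = 0x50
  'G' = 0x47 → acc = 0x17
  'A' = 0x41 → acc = 0x56
  ',' = 0x2C → acc = 0x7A
  '8' = 0x38 → acc = 0x42
  ',' = 0x2C → acc = 0x6E
  '1' = 0x31 → acc = 0x5F
Checksum = 0x5F.

5F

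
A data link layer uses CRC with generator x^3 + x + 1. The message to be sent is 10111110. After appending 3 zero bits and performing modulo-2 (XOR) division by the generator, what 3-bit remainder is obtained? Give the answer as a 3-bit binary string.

100

Append 3 zeros: 10111110000. Divide by 1011 (XOR where the leading bit is 1):
  pos 0: 1011 XOR 1011 = 0000
  pos 4: 1110 XOR 1011 = 0101
  pos 5: 1010 XOR 1011 = 0001
Remainder (last 3 bits) = 100. This is the CRC / FCS.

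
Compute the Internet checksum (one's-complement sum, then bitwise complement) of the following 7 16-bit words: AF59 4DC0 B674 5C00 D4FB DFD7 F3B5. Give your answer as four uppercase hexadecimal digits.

47E7

One's-complement addition (fold any carry out of bit 15 back into bit 0):
  0xAF59 + 0x4DC0 = 0x0FD19
  0xFD19 + 0xB674 = 0x1B38D → wrap carry → 0xB38E
  0xB38E + 0x5C00 = 0x10F8E → wrap carry → 0x0F8F
  0x0F8F + 0xD4FB = 0x0E48A
  0xE48A + 0xDFD7 = 0x1C461 → wrap carry → 0xC462
  0xC462 + 0xF3B5 = 0x1B817 → wrap carry → 0xB818
One's-complement sum = 0xB818.
Checksum = ~0xB818 & 0xFFFF = 0x47E7.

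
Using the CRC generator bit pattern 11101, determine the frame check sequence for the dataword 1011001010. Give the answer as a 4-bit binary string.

1101

Append 4 zeros: 10110010100000. Divide by 11101 (XOR where the leading bit is 1):
  pos 0: 10110 XOR 11101 = 01011
  pos 1: 10110 XOR 11101 = 01011
  pos 2: 10111 XOR 11101 = 01010
  pos 3: 10100 XOR 11101 = 01001
  pos 4: 10011 XOR 11101 = 01110
  pos 5: 11100 XOR 11101 = 00001
  pos 9: 10000 XOR 11101 = 01101
Remainder (last 4 bits) = 1101. This is the CRC / FCS.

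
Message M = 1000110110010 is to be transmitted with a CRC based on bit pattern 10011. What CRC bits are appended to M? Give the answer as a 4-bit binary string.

1010

Append 4 zeros: 10001101100100000. Divide by 10011 (XOR where the leading bit is 1):
  pos 0: 10001 XOR 10011 = 00010
  pos 3: 10101 XOR 10011 = 00110
  pos 5: 11010 XOR 10011 = 01001
  pos 6: 10010 XOR 10011 = 00001
  pos 10: 11000 XOR 10011 = 01011
  pos 11: 10110 XOR 10011 = 00101
Remainder (last 4 bits) = 1010. This is the CRC / FCS.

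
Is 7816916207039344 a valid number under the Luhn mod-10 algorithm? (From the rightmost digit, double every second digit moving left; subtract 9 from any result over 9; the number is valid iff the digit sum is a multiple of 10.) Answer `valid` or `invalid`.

valid

From the right, keep odd positions and double even positions (subtract 9 from any doubled value over 9):
  doubled (positions 2,4,...): 8 9 0 0 3 9 2 5 → sum 36
  kept (positions 1,3,...): 4 3 3 7 2 1 6 8 → sum 34
Total = 70.
70 mod 10 = 0, so the number is valid.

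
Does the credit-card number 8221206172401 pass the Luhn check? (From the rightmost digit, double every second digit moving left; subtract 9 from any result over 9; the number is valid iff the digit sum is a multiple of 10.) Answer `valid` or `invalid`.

From the right, keep odd positions and double even positions (subtract 9 from any doubled value over 9):
  doubled (positions 2,4,...): 0 4 2 0 2 4 → sum 12
  kept (positions 1,3,...): 1 4 7 6 2 2 8 → sum 30
Total = 42.
42 mod 10 = 2, so the number is invalid.

invalid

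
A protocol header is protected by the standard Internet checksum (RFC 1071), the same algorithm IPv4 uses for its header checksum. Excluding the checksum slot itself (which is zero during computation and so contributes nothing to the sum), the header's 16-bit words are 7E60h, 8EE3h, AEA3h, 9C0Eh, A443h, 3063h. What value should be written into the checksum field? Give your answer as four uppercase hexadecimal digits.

One's-complement addition (fold any carry out of bit 15 back into bit 0):
  0x7E60 + 0x8EE3 = 0x10D43 → wrap carry → 0x0D44
  0x0D44 + 0xAEA3 = 0x0BBE7
  0xBBE7 + 0x9C0E = 0x157F5 → wrap carry → 0x57F6
  0x57F6 + 0xA443 = 0x0FC39
  0xFC39 + 0x3063 = 0x12C9C → wrap carry → 0x2C9D
One's-complement sum = 0x2C9D.
Checksum = ~0x2C9D & 0xFFFF = 0xD362.

D362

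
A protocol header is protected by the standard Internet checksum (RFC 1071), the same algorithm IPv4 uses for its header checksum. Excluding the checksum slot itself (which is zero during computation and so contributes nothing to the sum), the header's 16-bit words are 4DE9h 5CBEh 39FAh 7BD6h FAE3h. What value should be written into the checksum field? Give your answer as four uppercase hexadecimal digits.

One's-complement addition (fold any carry out of bit 15 back into bit 0):
  0x4DE9 + 0x5CBE = 0x0AAA7
  0xAAA7 + 0x39FA = 0x0E4A1
  0xE4A1 + 0x7BD6 = 0x16077 → wrap carry → 0x6078
  0x6078 + 0xFAE3 = 0x15B5B → wrap carry → 0x5B5C
One's-complement sum = 0x5B5C.
Checksum = ~0x5B5C & 0xFFFF = 0xA4A3.

A4A3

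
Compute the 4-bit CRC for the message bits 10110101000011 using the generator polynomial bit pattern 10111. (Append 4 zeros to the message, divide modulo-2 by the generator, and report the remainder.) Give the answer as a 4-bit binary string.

Append 4 zeros: 101101010000110000. Divide by 10111 (XOR where the leading bit is 1):
  pos 0: 10110 XOR 10111 = 00001
  pos 4: 11010 XOR 10111 = 01101
  pos 5: 11010 XOR 10111 = 01101
  pos 6: 11010 XOR 10111 = 01101
  pos 7: 11010 XOR 10111 = 01101
  pos 8: 11011 XOR 10111 = 01100
  pos 9: 11001 XOR 10111 = 01110
  pos 10: 11100 XOR 10111 = 01011
  pos 11: 10110 XOR 10111 = 00001
Remainder (last 4 bits) = 0100. This is the CRC / FCS.

0100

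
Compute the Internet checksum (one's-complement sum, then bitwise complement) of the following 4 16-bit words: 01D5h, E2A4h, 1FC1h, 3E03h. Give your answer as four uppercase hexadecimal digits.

BDC1

One's-complement addition (fold any carry out of bit 15 back into bit 0):
  0x01D5 + 0xE2A4 = 0x0E479
  0xE479 + 0x1FC1 = 0x1043A → wrap carry → 0x043B
  0x043B + 0x3E03 = 0x0423E
One's-complement sum = 0x423E.
Checksum = ~0x423E & 0xFFFF = 0xBDC1.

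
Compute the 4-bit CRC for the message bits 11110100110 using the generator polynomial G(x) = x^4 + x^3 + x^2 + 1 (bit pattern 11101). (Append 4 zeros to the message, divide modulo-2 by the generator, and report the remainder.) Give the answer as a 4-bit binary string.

1000

Append 4 zeros: 111101001100000. Divide by 11101 (XOR where the leading bit is 1):
  pos 0: 11110 XOR 11101 = 00011
  pos 3: 11100 XOR 11101 = 00001
  pos 7: 11100 XOR 11101 = 00001
Remainder (last 4 bits) = 1000. This is the CRC / FCS.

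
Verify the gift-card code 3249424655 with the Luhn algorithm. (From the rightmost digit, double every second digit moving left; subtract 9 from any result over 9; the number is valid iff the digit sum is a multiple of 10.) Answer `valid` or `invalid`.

From the right, keep odd positions and double even positions (subtract 9 from any doubled value over 9):
  doubled (positions 2,4,...): 1 8 8 8 6 → sum 31
  kept (positions 1,3,...): 5 6 2 9 2 → sum 24
Total = 55.
55 mod 10 = 5, so the number is invalid.

invalid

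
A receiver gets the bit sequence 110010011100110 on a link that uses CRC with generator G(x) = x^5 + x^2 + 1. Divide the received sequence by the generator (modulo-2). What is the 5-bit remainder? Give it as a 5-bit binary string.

Modulo-2 division of 110010011100110 by 100101:
  pos 0: 110010 XOR 100101 = 010111
  pos 1: 101110 XOR 100101 = 001011
  pos 3: 101111 XOR 100101 = 001010
  pos 5: 101010 XOR 100101 = 001111
  pos 7: 111101 XOR 100101 = 011000
  pos 8: 110001 XOR 100101 = 010100
  pos 9: 101000 XOR 100101 = 001101
Remainder = 01101 (nonzero — an error is detected).

01101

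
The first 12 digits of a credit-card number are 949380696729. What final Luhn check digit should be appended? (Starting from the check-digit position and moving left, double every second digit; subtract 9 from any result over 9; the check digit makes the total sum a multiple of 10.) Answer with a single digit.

3

Partial digits right→left: 9 2 7 6 9 6 0 8 3 9 4 9
Double every second digit counting from the check-digit position (so the 1st, 3rd, 5th, ... of the partial from the right).
  doubled (with −9 where >9): 9 5 9 0 6 8 → sum 37
  kept as-is: 2 6 6 8 9 9 → sum 40
Total = 37 + 40 = 77.
Check digit = (10 − (77 mod 10)) mod 10 = 3.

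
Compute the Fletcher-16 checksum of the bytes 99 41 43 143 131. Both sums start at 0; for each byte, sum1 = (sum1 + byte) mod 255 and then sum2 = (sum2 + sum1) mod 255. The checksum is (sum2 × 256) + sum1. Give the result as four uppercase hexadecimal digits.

B9CA

Running sums (mod 255):
  after byte 0 (99): sum1=99, sum2=99
  after byte 1 (41): sum1=140, sum2=239
  after byte 2 (43): sum1=183, sum2=167
  after byte 3 (143): sum1=71, sum2=238
  after byte 4 (131): sum1=202, sum2=185
Checksum = sum2·256 + sum1 = 185·256 + 202 = 47562 = 0xB9CA.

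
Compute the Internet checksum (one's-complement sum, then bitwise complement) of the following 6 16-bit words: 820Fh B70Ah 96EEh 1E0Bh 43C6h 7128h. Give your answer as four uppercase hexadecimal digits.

One's-complement addition (fold any carry out of bit 15 back into bit 0):
  0x820F + 0xB70A = 0x13919 → wrap carry → 0x391A
  0x391A + 0x96EE = 0x0D008
  0xD008 + 0x1E0B = 0x0EE13
  0xEE13 + 0x43C6 = 0x131D9 → wrap carry → 0x31DA
  0x31DA + 0x7128 = 0x0A302
One's-complement sum = 0xA302.
Checksum = ~0xA302 & 0xFFFF = 0x5CFD.

5CFD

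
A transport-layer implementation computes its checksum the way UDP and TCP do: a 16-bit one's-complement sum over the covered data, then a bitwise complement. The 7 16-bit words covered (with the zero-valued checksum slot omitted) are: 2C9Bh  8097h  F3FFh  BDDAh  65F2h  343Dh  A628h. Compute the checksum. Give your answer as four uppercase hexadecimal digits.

One's-complement addition (fold any carry out of bit 15 back into bit 0):
  0x2C9B + 0x8097 = 0x0AD32
  0xAD32 + 0xF3FF = 0x1A131 → wrap carry → 0xA132
  0xA132 + 0xBDDA = 0x15F0C → wrap carry → 0x5F0D
  0x5F0D + 0x65F2 = 0x0C4FF
  0xC4FF + 0x343D = 0x0F93C
  0xF93C + 0xA628 = 0x19F64 → wrap carry → 0x9F65
One's-complement sum = 0x9F65.
Checksum = ~0x9F65 & 0xFFFF = 0x609A.

609A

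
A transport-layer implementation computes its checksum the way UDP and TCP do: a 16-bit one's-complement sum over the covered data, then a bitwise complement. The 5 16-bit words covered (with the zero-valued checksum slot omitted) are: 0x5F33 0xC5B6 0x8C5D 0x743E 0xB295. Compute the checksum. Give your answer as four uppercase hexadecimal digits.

One's-complement addition (fold any carry out of bit 15 back into bit 0):
  0x5F33 + 0xC5B6 = 0x124E9 → wrap carry → 0x24EA
  0x24EA + 0x8C5D = 0x0B147
  0xB147 + 0x743E = 0x12585 → wrap carry → 0x2586
  0x2586 + 0xB295 = 0x0D81B
One's-complement sum = 0xD81B.
Checksum = ~0xD81B & 0xFFFF = 0x27E4.

27E4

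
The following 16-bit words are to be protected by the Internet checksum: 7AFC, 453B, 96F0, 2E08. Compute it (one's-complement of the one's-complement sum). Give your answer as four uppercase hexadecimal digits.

7ACF

One's-complement addition (fold any carry out of bit 15 back into bit 0):
  0x7AFC + 0x453B = 0x0C037
  0xC037 + 0x96F0 = 0x15727 → wrap carry → 0x5728
  0x5728 + 0x2E08 = 0x08530
One's-complement sum = 0x8530.
Checksum = ~0x8530 & 0xFFFF = 0x7ACF.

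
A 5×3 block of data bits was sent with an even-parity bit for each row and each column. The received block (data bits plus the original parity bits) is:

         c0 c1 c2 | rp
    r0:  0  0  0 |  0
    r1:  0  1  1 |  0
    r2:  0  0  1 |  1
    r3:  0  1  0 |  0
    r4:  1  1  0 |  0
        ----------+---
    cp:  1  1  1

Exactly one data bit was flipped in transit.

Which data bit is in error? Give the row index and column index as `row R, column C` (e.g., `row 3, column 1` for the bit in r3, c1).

row 3, column 2

Recompute each row's even parity and compare to rp:
  r0: data parity 0, sent rp 0 → ok
  r1: data parity 0, sent rp 0 → ok
  r2: data parity 1, sent rp 1 → ok
  r3: data parity 1, sent rp 0 → mismatch
  r4: data parity 0, sent rp 0 → ok
Recompute each column's even parity and compare to cp:
  c0: data parity 1, sent cp 1 → ok
  c1: data parity 1, sent cp 1 → ok
  c2: data parity 0, sent cp 1 → mismatch
Exactly one row (r3) and one column (c2) fail → the flipped bit is at their intersection.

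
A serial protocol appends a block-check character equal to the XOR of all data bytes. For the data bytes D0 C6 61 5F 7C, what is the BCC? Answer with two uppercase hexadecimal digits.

XOR the bytes together:
  start with 0xD0
  0xD0 ⊕ 0xC6 = 0x16
  0x16 ⊕ 0x61 = 0x77
  0x77 ⊕ 0x5F = 0x28
  0x28 ⊕ 0x7C = 0x54

54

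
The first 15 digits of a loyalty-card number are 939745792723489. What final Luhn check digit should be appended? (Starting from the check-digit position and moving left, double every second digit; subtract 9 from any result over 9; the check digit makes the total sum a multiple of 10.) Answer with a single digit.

2

Partial digits right→left: 9 8 4 3 2 7 2 9 7 5 4 7 9 3 9
Double every second digit counting from the check-digit position (so the 1st, 3rd, 5th, ... of the partial from the right).
  doubled (with −9 where >9): 9 8 4 4 5 8 9 9 → sum 56
  kept as-is: 8 3 7 9 5 7 3 → sum 42
Total = 56 + 42 = 98.
Check digit = (10 − (98 mod 10)) mod 10 = 2.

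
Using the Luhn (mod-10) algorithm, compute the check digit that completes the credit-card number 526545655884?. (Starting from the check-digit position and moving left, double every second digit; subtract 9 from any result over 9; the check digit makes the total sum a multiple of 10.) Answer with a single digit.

4

Partial digits right→left: 4 8 8 5 5 6 5 4 5 6 2 5
Double every second digit counting from the check-digit position (so the 1st, 3rd, 5th, ... of the partial from the right).
  doubled (with −9 where >9): 8 7 1 1 1 4 → sum 22
  kept as-is: 8 5 6 4 6 5 → sum 34
Total = 22 + 34 = 56.
Check digit = (10 − (56 mod 10)) mod 10 = 4.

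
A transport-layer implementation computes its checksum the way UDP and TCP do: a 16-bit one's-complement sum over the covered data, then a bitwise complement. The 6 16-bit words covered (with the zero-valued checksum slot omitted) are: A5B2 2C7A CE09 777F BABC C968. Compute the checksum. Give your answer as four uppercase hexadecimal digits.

6424

One's-complement addition (fold any carry out of bit 15 back into bit 0):
  0xA5B2 + 0x2C7A = 0x0D22C
  0xD22C + 0xCE09 = 0x1A035 → wrap carry → 0xA036
  0xA036 + 0x777F = 0x117B5 → wrap carry → 0x17B6
  0x17B6 + 0xBABC = 0x0D272
  0xD272 + 0xC968 = 0x19BDA → wrap carry → 0x9BDB
One's-complement sum = 0x9BDB.
Checksum = ~0x9BDB & 0xFFFF = 0x6424.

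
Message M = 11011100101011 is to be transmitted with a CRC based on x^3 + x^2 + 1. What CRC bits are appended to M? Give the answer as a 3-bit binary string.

Append 3 zeros: 11011100101011000. Divide by 1101 (XOR where the leading bit is 1):
  pos 0: 1101 XOR 1101 = 0000
  pos 4: 1100 XOR 1101 = 0001
  pos 7: 1101 XOR 1101 = 0000
  pos 12: 1100 XOR 1101 = 0001
Remainder (last 3 bits) = 010. This is the CRC / FCS.

010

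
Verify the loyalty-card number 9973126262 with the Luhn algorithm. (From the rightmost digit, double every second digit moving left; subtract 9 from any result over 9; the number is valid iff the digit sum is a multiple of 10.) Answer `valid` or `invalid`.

From the right, keep odd positions and double even positions (subtract 9 from any doubled value over 9):
  doubled (positions 2,4,...): 3 3 2 5 9 → sum 22
  kept (positions 1,3,...): 2 2 2 3 9 → sum 18
Total = 40.
40 mod 10 = 0, so the number is valid.

valid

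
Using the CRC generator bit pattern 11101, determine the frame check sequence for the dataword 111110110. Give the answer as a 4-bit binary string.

1101

Append 4 zeros: 1111101100000. Divide by 11101 (XOR where the leading bit is 1):
  pos 0: 11111 XOR 11101 = 00010
  pos 3: 10011 XOR 11101 = 01110
  pos 4: 11100 XOR 11101 = 00001
  pos 8: 10000 XOR 11101 = 01101
Remainder (last 4 bits) = 1101. This is the CRC / FCS.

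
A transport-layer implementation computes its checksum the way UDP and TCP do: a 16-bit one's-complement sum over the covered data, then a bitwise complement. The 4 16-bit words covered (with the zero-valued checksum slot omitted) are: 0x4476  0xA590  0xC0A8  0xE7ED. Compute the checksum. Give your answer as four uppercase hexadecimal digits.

One's-complement addition (fold any carry out of bit 15 back into bit 0):
  0x4476 + 0xA590 = 0x0EA06
  0xEA06 + 0xC0A8 = 0x1AAAE → wrap carry → 0xAAAF
  0xAAAF + 0xE7ED = 0x1929C → wrap carry → 0x929D
One's-complement sum = 0x929D.
Checksum = ~0x929D & 0xFFFF = 0x6D62.

6D62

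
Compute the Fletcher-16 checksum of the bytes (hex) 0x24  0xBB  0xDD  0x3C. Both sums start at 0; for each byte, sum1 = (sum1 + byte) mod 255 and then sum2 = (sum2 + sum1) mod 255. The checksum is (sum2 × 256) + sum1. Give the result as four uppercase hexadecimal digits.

Running sums (mod 255):
  after byte 0 (0x24): sum1=36, sum2=36
  after byte 1 (0xBB): sum1=223, sum2=4
  after byte 2 (0xDD): sum1=189, sum2=193
  after byte 3 (0x3C): sum1=249, sum2=187
Checksum = sum2·256 + sum1 = 187·256 + 249 = 48121 = 0xBBF9.

BBF9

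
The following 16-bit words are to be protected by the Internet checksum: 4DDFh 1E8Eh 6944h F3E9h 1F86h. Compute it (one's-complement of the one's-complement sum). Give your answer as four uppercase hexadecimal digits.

16DE

One's-complement addition (fold any carry out of bit 15 back into bit 0):
  0x4DDF + 0x1E8E = 0x06C6D
  0x6C6D + 0x6944 = 0x0D5B1
  0xD5B1 + 0xF3E9 = 0x1C99A → wrap carry → 0xC99B
  0xC99B + 0x1F86 = 0x0E921
One's-complement sum = 0xE921.
Checksum = ~0xE921 & 0xFFFF = 0x16DE.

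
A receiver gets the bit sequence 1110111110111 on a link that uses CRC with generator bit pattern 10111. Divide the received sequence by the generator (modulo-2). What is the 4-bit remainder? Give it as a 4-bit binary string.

0111

Modulo-2 division of 1110111110111 by 10111:
  pos 0: 11101 XOR 10111 = 01010
  pos 1: 10101 XOR 10111 = 00010
  pos 4: 10111 XOR 10111 = 00000
Remainder = 0111 (nonzero — an error is detected).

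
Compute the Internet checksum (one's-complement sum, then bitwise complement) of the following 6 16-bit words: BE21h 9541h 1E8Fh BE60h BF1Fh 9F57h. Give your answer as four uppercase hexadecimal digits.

One's-complement addition (fold any carry out of bit 15 back into bit 0):
  0xBE21 + 0x9541 = 0x15362 → wrap carry → 0x5363
  0x5363 + 0x1E8F = 0x071F2
  0x71F2 + 0xBE60 = 0x13052 → wrap carry → 0x3053
  0x3053 + 0xBF1F = 0x0EF72
  0xEF72 + 0x9F57 = 0x18EC9 → wrap carry → 0x8ECA
One's-complement sum = 0x8ECA.
Checksum = ~0x8ECA & 0xFFFF = 0x7135.

7135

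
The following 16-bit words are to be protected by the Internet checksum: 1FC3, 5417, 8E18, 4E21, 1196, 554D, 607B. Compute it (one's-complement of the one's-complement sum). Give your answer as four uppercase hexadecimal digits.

E88C

One's-complement addition (fold any carry out of bit 15 back into bit 0):
  0x1FC3 + 0x5417 = 0x073DA
  0x73DA + 0x8E18 = 0x101F2 → wrap carry → 0x01F3
  0x01F3 + 0x4E21 = 0x05014
  0x5014 + 0x1196 = 0x061AA
  0x61AA + 0x554D = 0x0B6F7
  0xB6F7 + 0x607B = 0x11772 → wrap carry → 0x1773
One's-complement sum = 0x1773.
Checksum = ~0x1773 & 0xFFFF = 0xE88C.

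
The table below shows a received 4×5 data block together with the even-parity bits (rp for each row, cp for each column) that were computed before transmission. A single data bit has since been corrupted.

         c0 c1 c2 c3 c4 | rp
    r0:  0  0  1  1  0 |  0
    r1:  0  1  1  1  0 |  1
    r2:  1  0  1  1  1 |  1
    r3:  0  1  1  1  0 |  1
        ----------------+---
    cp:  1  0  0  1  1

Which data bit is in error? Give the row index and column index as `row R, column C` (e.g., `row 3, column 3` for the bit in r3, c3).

row 2, column 3

Recompute each row's even parity and compare to rp:
  r0: data parity 0, sent rp 0 → ok
  r1: data parity 1, sent rp 1 → ok
  r2: data parity 0, sent rp 1 → mismatch
  r3: data parity 1, sent rp 1 → ok
Recompute each column's even parity and compare to cp:
  c0: data parity 1, sent cp 1 → ok
  c1: data parity 0, sent cp 0 → ok
  c2: data parity 0, sent cp 0 → ok
  c3: data parity 0, sent cp 1 → mismatch
  c4: data parity 1, sent cp 1 → ok
Exactly one row (r2) and one column (c3) fail → the flipped bit is at their intersection.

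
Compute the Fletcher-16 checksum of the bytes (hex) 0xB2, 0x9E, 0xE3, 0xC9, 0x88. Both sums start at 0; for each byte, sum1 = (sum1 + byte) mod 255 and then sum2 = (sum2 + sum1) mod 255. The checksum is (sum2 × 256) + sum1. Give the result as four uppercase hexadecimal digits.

Running sums (mod 255):
  after byte 0 (0xB2): sum1=178, sum2=178
  after byte 1 (0x9E): sum1=81, sum2=4
  after byte 2 (0xE3): sum1=53, sum2=57
  after byte 3 (0xC9): sum1=254, sum2=56
  after byte 4 (0x88): sum1=135, sum2=191
Checksum = sum2·256 + sum1 = 191·256 + 135 = 49031 = 0xBF87.

BF87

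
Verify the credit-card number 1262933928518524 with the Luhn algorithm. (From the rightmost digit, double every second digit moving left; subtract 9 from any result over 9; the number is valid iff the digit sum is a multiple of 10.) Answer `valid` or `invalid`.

valid

From the right, keep odd positions and double even positions (subtract 9 from any doubled value over 9):
  doubled (positions 2,4,...): 4 7 1 4 6 9 3 2 → sum 36
  kept (positions 1,3,...): 4 5 1 8 9 3 2 2 → sum 34
Total = 70.
70 mod 10 = 0, so the number is valid.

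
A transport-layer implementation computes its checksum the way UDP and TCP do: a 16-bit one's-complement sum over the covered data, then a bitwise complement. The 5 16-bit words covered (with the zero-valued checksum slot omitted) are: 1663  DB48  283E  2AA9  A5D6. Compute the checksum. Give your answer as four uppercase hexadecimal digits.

One's-complement addition (fold any carry out of bit 15 back into bit 0):
  0x1663 + 0xDB48 = 0x0F1AB
  0xF1AB + 0x283E = 0x119E9 → wrap carry → 0x19EA
  0x19EA + 0x2AA9 = 0x04493
  0x4493 + 0xA5D6 = 0x0EA69
One's-complement sum = 0xEA69.
Checksum = ~0xEA69 & 0xFFFF = 0x1596.

1596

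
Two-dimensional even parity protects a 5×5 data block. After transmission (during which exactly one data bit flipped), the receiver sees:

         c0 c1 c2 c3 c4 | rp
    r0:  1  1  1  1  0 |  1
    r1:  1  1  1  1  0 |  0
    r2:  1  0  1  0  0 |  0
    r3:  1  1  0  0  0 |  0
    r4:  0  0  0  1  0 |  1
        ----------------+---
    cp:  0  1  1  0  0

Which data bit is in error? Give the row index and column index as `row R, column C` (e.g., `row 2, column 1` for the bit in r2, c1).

row 0, column 3

Recompute each row's even parity and compare to rp:
  r0: data parity 0, sent rp 1 → mismatch
  r1: data parity 0, sent rp 0 → ok
  r2: data parity 0, sent rp 0 → ok
  r3: data parity 0, sent rp 0 → ok
  r4: data parity 1, sent rp 1 → ok
Recompute each column's even parity and compare to cp:
  c0: data parity 0, sent cp 0 → ok
  c1: data parity 1, sent cp 1 → ok
  c2: data parity 1, sent cp 1 → ok
  c3: data parity 1, sent cp 0 → mismatch
  c4: data parity 0, sent cp 0 → ok
Exactly one row (r0) and one column (c3) fail → the flipped bit is at their intersection.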